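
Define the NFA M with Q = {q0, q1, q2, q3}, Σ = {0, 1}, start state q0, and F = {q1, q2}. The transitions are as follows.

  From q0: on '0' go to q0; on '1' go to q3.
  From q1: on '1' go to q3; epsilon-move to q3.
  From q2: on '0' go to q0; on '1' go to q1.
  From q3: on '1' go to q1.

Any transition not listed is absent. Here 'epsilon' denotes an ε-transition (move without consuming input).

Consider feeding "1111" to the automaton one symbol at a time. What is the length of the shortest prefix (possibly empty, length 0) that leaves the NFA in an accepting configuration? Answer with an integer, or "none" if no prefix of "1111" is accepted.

2

Start in {q0}.
Read '1': q0→{q3}; now {q3}.
Read '1': q3→{q1}; union {q1}; ε-closure = {q1, q3}.
None of the earlier sets intersect F, but {q1, q3} does.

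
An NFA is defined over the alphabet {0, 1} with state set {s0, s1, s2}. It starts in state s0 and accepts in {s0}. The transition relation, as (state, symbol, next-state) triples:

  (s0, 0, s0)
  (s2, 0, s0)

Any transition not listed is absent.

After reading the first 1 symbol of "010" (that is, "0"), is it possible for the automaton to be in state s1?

Start in {s0}.
Read '0': s0→{s0}; now {s0}.
State s1 is not in {s0}.

No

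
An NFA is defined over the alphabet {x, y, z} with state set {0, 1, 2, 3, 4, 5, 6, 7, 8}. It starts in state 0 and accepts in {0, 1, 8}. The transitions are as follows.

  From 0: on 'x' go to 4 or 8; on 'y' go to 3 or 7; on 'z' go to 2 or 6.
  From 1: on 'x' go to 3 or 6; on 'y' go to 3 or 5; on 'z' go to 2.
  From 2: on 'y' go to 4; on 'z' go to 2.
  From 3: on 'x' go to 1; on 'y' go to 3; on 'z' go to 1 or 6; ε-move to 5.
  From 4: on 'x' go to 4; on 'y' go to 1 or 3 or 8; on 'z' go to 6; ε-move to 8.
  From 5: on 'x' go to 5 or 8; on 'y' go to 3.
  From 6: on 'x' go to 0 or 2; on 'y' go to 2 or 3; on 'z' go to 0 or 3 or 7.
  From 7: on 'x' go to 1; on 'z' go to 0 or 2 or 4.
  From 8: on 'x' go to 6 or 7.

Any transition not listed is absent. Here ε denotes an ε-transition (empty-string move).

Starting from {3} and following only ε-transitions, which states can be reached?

{3, 5}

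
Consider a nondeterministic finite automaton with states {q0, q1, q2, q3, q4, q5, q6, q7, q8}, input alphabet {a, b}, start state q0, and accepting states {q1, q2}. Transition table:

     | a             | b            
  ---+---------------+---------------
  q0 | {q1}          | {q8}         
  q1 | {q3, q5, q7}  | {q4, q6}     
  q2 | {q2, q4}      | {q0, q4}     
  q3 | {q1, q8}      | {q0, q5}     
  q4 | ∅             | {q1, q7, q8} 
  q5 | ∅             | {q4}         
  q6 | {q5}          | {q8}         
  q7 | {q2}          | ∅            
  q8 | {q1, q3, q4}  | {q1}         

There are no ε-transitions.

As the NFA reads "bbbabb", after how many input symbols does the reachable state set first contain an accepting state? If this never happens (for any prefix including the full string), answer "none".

Start in {q0}.
Read 'b': {q0} → {q8}.
Read 'b': {q8} → {q1}.
None of the earlier sets intersect F, but {q1} does.

2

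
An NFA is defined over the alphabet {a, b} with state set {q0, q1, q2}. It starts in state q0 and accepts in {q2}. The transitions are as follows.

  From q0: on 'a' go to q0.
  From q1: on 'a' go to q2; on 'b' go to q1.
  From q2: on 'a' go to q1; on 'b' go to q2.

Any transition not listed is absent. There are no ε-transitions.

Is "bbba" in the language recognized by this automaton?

Start in {q0}.
Read 'b': q0→∅; now ∅.
The set is empty and remains empty for the remaining 3 symbols.
The final set ∅ contains no accepting state.

No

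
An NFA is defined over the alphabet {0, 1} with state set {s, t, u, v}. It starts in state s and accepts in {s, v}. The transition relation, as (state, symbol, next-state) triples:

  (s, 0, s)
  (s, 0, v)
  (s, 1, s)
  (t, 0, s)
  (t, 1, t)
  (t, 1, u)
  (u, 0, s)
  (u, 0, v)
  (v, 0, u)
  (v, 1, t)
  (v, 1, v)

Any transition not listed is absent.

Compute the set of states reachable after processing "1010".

{s, u, v}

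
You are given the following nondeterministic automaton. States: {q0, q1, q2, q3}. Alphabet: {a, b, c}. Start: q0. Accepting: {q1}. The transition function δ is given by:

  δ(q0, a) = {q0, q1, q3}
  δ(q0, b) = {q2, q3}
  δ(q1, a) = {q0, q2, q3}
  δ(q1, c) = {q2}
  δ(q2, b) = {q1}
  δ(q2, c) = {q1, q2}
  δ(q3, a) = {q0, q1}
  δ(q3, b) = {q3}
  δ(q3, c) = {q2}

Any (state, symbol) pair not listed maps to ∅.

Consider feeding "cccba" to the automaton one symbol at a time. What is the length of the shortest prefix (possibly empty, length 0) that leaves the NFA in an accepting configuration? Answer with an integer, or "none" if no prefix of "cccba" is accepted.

Start in {q0}.
Read 'c': q0→∅; now ∅.
The set is empty and remains empty for the remaining 4 symbols.
No reachable set along the way intersects F.

none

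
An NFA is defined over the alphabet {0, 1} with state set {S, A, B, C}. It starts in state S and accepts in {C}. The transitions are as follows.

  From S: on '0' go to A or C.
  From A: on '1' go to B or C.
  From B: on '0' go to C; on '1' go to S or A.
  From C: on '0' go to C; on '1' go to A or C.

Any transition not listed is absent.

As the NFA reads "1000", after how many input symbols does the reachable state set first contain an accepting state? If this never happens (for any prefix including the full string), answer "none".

none

Start in {S}.
Read '1': S→∅; now ∅.
The set is empty and remains empty for the remaining 3 symbols.
No reachable set along the way intersects F.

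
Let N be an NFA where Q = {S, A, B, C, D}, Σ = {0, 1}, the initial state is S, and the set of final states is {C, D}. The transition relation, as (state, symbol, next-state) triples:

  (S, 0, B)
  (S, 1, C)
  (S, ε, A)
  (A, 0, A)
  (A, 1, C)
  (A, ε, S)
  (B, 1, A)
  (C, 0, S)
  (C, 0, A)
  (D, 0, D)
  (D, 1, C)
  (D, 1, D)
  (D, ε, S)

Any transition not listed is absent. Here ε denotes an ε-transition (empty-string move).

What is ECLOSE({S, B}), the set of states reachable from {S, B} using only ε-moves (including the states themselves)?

Begin with {S, B}.
ε-move S → A; add A.

{S, A, B}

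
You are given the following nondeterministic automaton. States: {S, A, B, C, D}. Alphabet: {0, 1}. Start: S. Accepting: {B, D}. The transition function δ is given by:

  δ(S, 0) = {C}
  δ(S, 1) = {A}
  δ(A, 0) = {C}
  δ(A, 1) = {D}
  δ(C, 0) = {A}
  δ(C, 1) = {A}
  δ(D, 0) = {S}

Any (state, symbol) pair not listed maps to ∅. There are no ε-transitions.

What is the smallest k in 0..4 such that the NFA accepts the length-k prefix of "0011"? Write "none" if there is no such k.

3

Start in {S}.
Read '0': {S} → {C}.
Read '0': {C} → {A}.
Read '1': {A} → {D}.
None of the earlier sets intersect F, but {D} does.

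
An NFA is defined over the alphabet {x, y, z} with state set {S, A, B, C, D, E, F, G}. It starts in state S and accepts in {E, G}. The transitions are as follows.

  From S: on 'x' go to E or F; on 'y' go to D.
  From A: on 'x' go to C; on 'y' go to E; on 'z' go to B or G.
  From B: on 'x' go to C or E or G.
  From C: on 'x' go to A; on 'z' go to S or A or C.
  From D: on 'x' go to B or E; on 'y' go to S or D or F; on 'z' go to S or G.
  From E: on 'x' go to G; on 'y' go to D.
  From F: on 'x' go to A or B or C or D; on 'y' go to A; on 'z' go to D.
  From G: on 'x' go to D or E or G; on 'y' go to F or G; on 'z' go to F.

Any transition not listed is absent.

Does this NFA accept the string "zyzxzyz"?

No

Start in {S}.
Read 'z': S→∅; now ∅.
The set is empty and remains empty for the remaining 6 symbols.
The final set ∅ contains no accepting state.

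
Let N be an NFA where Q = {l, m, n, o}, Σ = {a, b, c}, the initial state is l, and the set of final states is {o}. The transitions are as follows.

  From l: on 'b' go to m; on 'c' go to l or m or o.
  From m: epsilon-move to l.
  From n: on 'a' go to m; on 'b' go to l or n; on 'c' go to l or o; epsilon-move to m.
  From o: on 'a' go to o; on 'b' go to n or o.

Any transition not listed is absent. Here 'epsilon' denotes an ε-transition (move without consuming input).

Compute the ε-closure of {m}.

Begin with {m}.
ε-move m → l; add l.

{l, m}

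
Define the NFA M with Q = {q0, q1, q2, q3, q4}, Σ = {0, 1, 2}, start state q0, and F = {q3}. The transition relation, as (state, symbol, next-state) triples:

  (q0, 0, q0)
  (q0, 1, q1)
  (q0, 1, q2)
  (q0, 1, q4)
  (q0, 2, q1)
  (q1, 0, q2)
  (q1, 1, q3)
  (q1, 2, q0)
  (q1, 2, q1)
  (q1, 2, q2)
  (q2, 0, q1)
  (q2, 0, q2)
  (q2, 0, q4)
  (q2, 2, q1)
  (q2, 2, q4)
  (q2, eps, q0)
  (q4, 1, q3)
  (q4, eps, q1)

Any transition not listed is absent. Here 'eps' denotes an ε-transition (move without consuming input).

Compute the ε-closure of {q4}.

{q1, q4}

Begin with {q4}.
ε-move q4 → q1; add q1.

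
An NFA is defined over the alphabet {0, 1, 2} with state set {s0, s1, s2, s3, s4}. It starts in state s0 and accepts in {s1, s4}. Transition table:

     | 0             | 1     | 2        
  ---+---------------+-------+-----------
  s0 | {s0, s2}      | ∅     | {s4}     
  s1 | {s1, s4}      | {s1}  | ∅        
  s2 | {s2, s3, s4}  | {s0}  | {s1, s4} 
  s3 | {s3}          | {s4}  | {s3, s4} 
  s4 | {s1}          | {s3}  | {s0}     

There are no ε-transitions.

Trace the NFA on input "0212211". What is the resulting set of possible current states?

{s3, s4}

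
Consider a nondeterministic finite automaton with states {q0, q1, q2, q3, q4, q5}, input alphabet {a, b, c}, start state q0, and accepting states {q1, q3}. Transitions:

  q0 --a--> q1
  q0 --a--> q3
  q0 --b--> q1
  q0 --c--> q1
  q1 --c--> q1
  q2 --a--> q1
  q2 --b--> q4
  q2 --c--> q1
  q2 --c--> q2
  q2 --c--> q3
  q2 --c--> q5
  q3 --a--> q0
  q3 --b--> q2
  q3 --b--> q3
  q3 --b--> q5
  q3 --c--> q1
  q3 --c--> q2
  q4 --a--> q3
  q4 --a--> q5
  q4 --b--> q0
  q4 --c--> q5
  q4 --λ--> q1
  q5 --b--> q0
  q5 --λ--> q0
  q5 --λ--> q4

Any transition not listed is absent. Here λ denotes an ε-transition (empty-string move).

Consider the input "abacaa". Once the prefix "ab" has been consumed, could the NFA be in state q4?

Start in {q0}.
Read 'a': q0→{q1, q3}; now {q1, q3}.
Read 'b': q1→∅, q3→{q2, q3, q5}; union {q2, q3, q5}; ε-closure = {q0, q1, q2, q3, q4, q5}.
State q4 is in {q0, q1, q2, q3, q4, q5}.

Yes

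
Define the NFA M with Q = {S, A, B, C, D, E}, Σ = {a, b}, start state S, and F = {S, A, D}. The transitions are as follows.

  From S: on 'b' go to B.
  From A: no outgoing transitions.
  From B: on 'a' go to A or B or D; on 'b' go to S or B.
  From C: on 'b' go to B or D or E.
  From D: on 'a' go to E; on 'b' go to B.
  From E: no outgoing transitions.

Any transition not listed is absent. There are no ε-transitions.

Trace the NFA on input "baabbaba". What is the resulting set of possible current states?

Start in {S}.
Read 'b': S→{B}; now {B}.
Read 'a': B→{A, B, D}; now {A, B, D}.
Read 'a': A→∅, B→{A, B, D}, D→{E}; now {A, B, D, E}.
Read 'b': A→∅, B→{S, B}, D→{B}, E→∅; now {S, B}.
Read 'b': S→{B}, B→{S, B}; now {S, B}.
Read 'a': S→∅, B→{A, B, D}; now {A, B, D}.
Read 'b': A→∅, B→{S, B}, D→{B}; now {S, B}.
Read 'a': S→∅, B→{A, B, D}; now {A, B, D}.

{A, B, D}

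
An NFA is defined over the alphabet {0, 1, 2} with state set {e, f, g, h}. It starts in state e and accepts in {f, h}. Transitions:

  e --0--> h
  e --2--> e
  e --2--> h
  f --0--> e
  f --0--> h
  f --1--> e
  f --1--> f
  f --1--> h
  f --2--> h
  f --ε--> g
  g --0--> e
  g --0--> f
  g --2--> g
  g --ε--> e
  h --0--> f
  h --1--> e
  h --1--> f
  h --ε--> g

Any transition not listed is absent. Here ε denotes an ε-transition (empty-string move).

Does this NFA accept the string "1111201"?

Start in {e}.
Read '1': {e} → ∅.
The set is empty and remains empty for the remaining 6 symbols.
The final set ∅ contains no accepting state.

No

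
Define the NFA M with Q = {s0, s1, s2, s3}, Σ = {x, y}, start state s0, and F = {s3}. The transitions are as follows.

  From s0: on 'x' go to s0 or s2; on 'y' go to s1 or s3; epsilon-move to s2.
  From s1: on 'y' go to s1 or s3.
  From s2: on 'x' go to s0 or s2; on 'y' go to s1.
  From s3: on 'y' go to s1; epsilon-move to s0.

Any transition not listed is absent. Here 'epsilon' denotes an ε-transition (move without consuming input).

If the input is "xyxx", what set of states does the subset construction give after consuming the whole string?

{s0, s2}

Start: ε-closure({s0}) = {s0, s2}.
Read 'x': s0→{s0, s2}, s2→{s0, s2}; now {s0, s2}.
Read 'y': s0→{s1, s3}, s2→{s1}; union {s1, s3}; ε-closure = {s0, s1, s2, s3}.
Read 'x': s0→{s0, s2}, s1→∅, s2→{s0, s2}, s3→∅; now {s0, s2}.
Read 'x': s0→{s0, s2}, s2→{s0, s2}; now {s0, s2}.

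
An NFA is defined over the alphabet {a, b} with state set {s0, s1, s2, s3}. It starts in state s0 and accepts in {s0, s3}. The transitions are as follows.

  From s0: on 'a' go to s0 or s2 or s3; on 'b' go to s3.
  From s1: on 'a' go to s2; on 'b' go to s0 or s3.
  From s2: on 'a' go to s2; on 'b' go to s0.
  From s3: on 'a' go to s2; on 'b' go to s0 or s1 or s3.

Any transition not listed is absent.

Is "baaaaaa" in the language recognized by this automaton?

No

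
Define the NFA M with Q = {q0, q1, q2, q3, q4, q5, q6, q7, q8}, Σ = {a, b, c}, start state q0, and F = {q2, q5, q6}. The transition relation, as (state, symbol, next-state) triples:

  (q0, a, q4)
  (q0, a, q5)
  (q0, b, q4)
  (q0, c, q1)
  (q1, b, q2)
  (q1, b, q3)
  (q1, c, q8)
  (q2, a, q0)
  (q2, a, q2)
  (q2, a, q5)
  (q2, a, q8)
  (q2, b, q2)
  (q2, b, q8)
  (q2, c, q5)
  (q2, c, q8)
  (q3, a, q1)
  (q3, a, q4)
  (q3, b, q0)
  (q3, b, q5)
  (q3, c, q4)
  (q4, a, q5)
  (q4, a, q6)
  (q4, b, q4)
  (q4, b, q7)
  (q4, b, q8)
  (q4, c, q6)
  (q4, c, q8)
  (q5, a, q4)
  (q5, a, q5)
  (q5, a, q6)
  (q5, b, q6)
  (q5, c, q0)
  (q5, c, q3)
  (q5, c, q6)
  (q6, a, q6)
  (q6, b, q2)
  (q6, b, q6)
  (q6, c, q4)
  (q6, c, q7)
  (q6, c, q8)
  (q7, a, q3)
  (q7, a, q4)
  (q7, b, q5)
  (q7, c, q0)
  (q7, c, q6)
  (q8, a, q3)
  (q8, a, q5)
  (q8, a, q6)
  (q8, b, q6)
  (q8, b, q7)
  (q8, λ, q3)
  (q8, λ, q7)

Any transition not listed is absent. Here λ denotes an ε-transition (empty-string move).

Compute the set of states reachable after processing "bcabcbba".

{q0, q1, q2, q3, q4, q5, q6, q7, q8}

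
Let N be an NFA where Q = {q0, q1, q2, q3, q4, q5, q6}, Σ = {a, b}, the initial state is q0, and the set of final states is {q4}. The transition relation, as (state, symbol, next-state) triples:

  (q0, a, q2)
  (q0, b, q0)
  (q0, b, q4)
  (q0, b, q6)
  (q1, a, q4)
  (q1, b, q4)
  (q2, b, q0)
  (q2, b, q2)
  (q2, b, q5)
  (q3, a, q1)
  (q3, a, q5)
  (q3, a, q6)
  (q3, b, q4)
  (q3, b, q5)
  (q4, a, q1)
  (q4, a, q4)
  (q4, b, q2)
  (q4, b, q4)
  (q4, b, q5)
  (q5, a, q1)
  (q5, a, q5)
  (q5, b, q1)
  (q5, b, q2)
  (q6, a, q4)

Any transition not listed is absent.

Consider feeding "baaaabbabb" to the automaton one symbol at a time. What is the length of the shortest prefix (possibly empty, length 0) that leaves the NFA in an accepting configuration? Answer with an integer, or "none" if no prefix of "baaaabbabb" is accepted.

1

Start in {q0}.
Read 'b': {q0} → {q0, q4, q6}.
None of the earlier sets intersect F, but {q0, q4, q6} does.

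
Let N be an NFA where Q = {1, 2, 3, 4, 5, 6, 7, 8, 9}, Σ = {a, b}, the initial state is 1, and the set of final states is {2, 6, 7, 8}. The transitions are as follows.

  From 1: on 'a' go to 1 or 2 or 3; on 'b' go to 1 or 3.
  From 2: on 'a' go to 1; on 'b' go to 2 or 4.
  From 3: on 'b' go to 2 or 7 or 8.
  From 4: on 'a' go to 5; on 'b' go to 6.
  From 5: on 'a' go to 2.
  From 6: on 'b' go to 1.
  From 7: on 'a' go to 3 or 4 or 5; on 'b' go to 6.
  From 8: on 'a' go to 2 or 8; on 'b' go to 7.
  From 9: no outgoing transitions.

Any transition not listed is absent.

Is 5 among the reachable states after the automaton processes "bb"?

Start in {1}.
Read 'b': 1→{1, 3}; now {1, 3}.
Read 'b': 1→{1, 3}, 3→{2, 7, 8}; now {1, 2, 3, 7, 8}.
State 5 is not in {1, 2, 3, 7, 8}.

No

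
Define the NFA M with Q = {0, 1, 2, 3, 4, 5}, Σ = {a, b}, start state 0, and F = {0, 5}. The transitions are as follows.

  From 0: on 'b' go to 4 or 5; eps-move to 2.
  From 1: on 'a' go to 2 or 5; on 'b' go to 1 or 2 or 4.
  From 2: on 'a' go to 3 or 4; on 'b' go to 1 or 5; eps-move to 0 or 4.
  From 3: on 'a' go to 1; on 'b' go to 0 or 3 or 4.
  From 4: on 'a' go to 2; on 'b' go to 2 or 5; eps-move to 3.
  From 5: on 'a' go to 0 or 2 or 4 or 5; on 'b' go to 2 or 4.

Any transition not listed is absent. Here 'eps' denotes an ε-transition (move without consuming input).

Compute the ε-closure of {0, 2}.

Begin with {0, 2}.
ε-move 2 → 4; add 4.
ε-move 4 → 3; add 3.

{0, 2, 3, 4}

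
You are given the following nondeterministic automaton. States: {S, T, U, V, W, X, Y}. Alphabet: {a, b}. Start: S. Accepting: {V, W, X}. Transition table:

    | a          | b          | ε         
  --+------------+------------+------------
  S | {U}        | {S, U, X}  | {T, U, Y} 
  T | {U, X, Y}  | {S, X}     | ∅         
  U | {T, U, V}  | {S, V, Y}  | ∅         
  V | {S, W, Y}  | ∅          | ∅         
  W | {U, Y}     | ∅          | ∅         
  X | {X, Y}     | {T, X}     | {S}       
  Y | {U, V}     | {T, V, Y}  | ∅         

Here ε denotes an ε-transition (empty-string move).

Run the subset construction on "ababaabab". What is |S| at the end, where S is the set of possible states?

6

Start: ε-closure({S}) = {S, T, U, Y}.
Read 'a': {S, T, U, Y} → {S, T, U, V, X, Y}.
Read 'b': {S, T, U, V, X, Y} → {S, T, U, V, X, Y}.
Read 'a': {S, T, U, V, X, Y} → {S, T, U, V, W, X, Y}.
Read 'b': {S, T, U, V, W, X, Y} → {S, T, U, V, X, Y}.
Read 'a': {S, T, U, V, X, Y} → {S, T, U, V, W, X, Y}.
Read 'a': {S, T, U, V, W, X, Y} → {S, T, U, V, W, X, Y}.
Read 'b': {S, T, U, V, W, X, Y} → {S, T, U, V, X, Y}.
Read 'a': {S, T, U, V, X, Y} → {S, T, U, V, W, X, Y}.
Read 'b': {S, T, U, V, W, X, Y} → {S, T, U, V, X, Y}.
That set has 6 states.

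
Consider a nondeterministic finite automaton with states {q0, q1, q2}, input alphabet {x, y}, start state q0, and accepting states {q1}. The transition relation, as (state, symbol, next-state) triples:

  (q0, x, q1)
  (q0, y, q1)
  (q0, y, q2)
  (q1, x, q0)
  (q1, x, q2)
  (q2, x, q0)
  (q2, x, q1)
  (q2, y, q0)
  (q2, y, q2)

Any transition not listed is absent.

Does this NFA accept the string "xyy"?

Start in {q0}.
Read 'x': q0→{q1}; now {q1}.
Read 'y': q1→∅; now ∅.
The set is empty and remains empty for the remaining 1 symbol.
The final set ∅ contains no accepting state.

No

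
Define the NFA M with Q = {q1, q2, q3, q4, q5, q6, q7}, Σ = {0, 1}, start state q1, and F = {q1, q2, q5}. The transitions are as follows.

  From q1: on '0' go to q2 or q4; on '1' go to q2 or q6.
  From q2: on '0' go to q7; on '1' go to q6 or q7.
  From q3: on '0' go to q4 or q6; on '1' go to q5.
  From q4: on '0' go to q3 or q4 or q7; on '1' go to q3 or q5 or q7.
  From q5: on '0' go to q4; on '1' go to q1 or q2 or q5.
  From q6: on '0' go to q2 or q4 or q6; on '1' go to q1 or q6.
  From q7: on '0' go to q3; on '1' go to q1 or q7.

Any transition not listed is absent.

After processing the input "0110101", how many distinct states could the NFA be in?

5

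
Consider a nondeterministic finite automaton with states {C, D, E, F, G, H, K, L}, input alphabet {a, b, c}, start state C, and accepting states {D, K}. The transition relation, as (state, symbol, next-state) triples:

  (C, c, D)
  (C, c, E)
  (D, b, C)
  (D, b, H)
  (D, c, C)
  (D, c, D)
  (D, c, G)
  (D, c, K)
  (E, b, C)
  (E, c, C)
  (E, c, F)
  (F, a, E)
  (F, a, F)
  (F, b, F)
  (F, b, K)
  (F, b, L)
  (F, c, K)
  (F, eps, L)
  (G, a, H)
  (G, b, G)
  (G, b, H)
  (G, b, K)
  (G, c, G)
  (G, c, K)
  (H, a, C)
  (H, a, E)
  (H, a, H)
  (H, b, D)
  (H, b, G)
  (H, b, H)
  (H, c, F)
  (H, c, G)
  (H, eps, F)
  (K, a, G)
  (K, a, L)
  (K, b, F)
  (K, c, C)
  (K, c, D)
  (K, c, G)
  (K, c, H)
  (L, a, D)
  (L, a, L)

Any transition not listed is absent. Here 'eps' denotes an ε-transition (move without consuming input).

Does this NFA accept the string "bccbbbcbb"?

No

Start in {C}.
Read 'b': {C} → ∅.
The set is empty and remains empty for the remaining 8 symbols.
The final set ∅ contains no accepting state.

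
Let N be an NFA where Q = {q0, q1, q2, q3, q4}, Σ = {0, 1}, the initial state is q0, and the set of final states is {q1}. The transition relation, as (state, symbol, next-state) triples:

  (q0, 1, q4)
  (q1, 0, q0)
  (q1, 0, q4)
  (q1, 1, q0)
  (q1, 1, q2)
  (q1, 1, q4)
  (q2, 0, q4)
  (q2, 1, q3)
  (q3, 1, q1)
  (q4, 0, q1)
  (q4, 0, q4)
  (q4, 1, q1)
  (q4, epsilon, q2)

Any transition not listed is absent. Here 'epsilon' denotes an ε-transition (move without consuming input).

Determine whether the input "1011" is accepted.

Yes

Start in {q0}.
Read '1': q0→{q4}; union {q4}; ε-closure = {q2, q4}.
Read '0': q2→{q4}, q4→{q1, q4}; union {q1, q4}; ε-closure = {q1, q2, q4}.
Read '1': q1→{q0, q2, q4}, q2→{q3}, q4→{q1}; now {q0, q1, q2, q3, q4}.
Read '1': q0→{q4}, q1→{q0, q2, q4}, q2→{q3}, q3→{q1}, q4→{q1}; now {q0, q1, q2, q3, q4}.
The final set {q0, q1, q2, q3, q4} contains the accepting state q1.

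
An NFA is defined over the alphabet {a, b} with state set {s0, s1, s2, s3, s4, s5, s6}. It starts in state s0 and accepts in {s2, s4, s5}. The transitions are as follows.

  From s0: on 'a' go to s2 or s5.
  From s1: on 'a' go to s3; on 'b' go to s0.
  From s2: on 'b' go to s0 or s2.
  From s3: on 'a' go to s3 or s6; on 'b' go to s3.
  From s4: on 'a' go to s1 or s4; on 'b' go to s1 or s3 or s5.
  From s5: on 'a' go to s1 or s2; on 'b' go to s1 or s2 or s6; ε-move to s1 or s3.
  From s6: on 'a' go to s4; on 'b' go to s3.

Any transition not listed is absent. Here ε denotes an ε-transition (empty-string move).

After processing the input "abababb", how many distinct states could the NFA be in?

Start in {s0}.
Read 'a': s0→{s2, s5}; union {s2, s5}; ε-closure = {s1, s2, s3, s5}.
Read 'b': s1→{s0}, s2→{s0, s2}, s3→{s3}, s5→{s1, s2, s6}; now {s0, s1, s2, s3, s6}.
Read 'a': s0→{s2, s5}, s1→{s3}, s2→∅, s3→{s3, s6}, s6→{s4}; union {s2, s3, s4, s5, s6}; ε-closure = {s1, s2, s3, s4, s5, s6}.
Read 'b': s1→{s0}, s2→{s0, s2}, s3→{s3}, s4→{s1, s3, s5}, s5→{s1, s2, s6}, s6→{s3}; now {s0, s1, s2, s3, s5, s6}.
Read 'a': s0→{s2, s5}, s1→{s3}, s2→∅, s3→{s3, s6}, s5→{s1, s2}, s6→{s4}; now {s1, s2, s3, s4, s5, s6}.
Read 'b': s1→{s0}, s2→{s0, s2}, s3→{s3}, s4→{s1, s3, s5}, s5→{s1, s2, s6}, s6→{s3}; now {s0, s1, s2, s3, s5, s6}.
Read 'b': s0→∅, s1→{s0}, s2→{s0, s2}, s3→{s3}, s5→{s1, s2, s6}, s6→{s3}; now {s0, s1, s2, s3, s6}.
That set has 5 states.

5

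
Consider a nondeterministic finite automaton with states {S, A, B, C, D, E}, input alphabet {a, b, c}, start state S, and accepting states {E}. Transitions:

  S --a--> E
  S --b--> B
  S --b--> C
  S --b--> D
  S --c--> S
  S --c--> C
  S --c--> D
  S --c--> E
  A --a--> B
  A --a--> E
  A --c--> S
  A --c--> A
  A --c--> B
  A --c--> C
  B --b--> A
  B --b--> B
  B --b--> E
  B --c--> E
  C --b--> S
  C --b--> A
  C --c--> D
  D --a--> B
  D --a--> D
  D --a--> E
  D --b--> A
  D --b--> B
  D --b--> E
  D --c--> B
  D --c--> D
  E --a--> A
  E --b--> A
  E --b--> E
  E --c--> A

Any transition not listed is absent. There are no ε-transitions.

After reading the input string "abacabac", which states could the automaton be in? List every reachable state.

{S, A, B, C, E}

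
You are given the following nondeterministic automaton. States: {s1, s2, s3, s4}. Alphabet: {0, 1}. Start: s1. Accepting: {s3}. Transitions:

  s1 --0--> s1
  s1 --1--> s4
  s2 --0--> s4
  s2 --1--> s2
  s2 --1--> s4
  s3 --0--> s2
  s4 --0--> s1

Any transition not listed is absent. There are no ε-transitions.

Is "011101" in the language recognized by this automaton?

Start in {s1}.
Read '0': s1→{s1}; now {s1}.
Read '1': s1→{s4}; now {s4}.
Read '1': s4→∅; now ∅.
The set is empty and remains empty for the remaining 3 symbols.
The final set ∅ contains no accepting state.

No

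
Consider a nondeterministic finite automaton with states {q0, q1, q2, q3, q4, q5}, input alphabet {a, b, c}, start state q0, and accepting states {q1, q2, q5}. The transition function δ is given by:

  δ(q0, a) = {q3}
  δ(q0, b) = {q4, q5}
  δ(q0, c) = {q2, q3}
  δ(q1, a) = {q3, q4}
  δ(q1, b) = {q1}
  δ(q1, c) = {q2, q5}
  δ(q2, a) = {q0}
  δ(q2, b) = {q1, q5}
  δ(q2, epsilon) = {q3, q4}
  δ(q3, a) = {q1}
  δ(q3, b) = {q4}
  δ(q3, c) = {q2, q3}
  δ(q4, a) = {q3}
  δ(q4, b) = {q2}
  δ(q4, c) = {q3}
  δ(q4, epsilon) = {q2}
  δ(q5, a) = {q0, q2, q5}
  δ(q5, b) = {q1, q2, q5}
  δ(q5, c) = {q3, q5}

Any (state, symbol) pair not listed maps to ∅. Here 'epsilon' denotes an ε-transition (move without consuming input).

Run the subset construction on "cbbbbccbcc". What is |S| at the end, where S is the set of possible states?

Start in {q0}.
Read 'c': q0→{q2, q3}; union {q2, q3}; ε-closure = {q2, q3, q4}.
Read 'b': q2→{q1, q5}, q3→{q4}, q4→{q2}; union {q1, q2, q4, q5}; ε-closure = {q1, q2, q3, q4, q5}.
Read 'b': q1→{q1}, q2→{q1, q5}, q3→{q4}, q4→{q2}, q5→{q1, q2, q5}; union {q1, q2, q4, q5}; ε-closure = {q1, q2, q3, q4, q5}.
Read 'b': q1→{q1}, q2→{q1, q5}, q3→{q4}, q4→{q2}, q5→{q1, q2, q5}; union {q1, q2, q4, q5}; ε-closure = {q1, q2, q3, q4, q5}.
Read 'b': q1→{q1}, q2→{q1, q5}, q3→{q4}, q4→{q2}, q5→{q1, q2, q5}; union {q1, q2, q4, q5}; ε-closure = {q1, q2, q3, q4, q5}.
Read 'c': q1→{q2, q5}, q2→∅, q3→{q2, q3}, q4→{q3}, q5→{q3, q5}; union {q2, q3, q5}; ε-closure = {q2, q3, q4, q5}.
Read 'c': q2→∅, q3→{q2, q3}, q4→{q3}, q5→{q3, q5}; union {q2, q3, q5}; ε-closure = {q2, q3, q4, q5}.
Read 'b': q2→{q1, q5}, q3→{q4}, q4→{q2}, q5→{q1, q2, q5}; union {q1, q2, q4, q5}; ε-closure = {q1, q2, q3, q4, q5}.
Read 'c': q1→{q2, q5}, q2→∅, q3→{q2, q3}, q4→{q3}, q5→{q3, q5}; union {q2, q3, q5}; ε-closure = {q2, q3, q4, q5}.
Read 'c': q2→∅, q3→{q2, q3}, q4→{q3}, q5→{q3, q5}; union {q2, q3, q5}; ε-closure = {q2, q3, q4, q5}.
That set has 4 states.

4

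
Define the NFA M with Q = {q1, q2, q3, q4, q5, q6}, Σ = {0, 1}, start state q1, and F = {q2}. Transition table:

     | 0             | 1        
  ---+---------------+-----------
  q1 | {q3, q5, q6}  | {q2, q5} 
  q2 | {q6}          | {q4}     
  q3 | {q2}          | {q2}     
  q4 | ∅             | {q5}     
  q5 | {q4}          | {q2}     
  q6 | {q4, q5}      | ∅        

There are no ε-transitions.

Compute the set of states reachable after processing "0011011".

{q2}

Start in {q1}.
Read '0': q1→{q3, q5, q6}; now {q3, q5, q6}.
Read '0': q3→{q2}, q5→{q4}, q6→{q4, q5}; now {q2, q4, q5}.
Read '1': q2→{q4}, q4→{q5}, q5→{q2}; now {q2, q4, q5}.
Read '1': q2→{q4}, q4→{q5}, q5→{q2}; now {q2, q4, q5}.
Read '0': q2→{q6}, q4→∅, q5→{q4}; now {q4, q6}.
Read '1': q4→{q5}, q6→∅; now {q5}.
Read '1': q5→{q2}; now {q2}.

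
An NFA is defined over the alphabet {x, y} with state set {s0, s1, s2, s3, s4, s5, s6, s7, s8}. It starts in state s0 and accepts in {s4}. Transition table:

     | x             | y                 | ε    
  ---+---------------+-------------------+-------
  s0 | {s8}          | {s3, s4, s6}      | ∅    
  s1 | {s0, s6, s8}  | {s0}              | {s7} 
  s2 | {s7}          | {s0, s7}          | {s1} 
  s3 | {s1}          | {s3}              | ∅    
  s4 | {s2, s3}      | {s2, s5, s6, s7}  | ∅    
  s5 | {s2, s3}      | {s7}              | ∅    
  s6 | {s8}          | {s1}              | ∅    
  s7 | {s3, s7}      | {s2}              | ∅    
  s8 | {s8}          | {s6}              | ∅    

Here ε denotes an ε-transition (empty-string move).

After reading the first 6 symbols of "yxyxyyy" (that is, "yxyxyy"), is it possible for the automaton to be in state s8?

No

Start in {s0}.
Read 'y': {s0} → {s3, s4, s6}.
Read 'x': {s3, s4, s6} → {s1, s2, s3, s7, s8}.
Read 'y': {s1, s2, s3, s7, s8} → {s0, s1, s2, s3, s6, s7}.
Read 'x': {s0, s1, s2, s3, s6, s7} → {s0, s1, s3, s6, s7, s8}.
Read 'y': {s0, s1, s3, s6, s7, s8} → {s0, s1, s2, s3, s4, s6, s7}.
Read 'y': {s0, s1, s2, s3, s4, s6, s7} → {s0, s1, s2, s3, s4, s5, s6, s7}.
State s8 is not in {s0, s1, s2, s3, s4, s5, s6, s7}.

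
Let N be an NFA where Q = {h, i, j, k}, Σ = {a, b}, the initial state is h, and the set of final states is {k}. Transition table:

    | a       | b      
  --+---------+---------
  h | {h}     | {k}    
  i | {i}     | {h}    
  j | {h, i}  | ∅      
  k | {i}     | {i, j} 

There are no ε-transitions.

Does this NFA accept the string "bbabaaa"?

Start in {h}.
Read 'b': h→{k}; now {k}.
Read 'b': k→{i, j}; now {i, j}.
Read 'a': i→{i}, j→{h, i}; now {h, i}.
Read 'b': h→{k}, i→{h}; now {h, k}.
Read 'a': h→{h}, k→{i}; now {h, i}.
Read 'a': h→{h}, i→{i}; now {h, i}.
Read 'a': h→{h}, i→{i}; now {h, i}.
The final set {h, i} contains no accepting state.

No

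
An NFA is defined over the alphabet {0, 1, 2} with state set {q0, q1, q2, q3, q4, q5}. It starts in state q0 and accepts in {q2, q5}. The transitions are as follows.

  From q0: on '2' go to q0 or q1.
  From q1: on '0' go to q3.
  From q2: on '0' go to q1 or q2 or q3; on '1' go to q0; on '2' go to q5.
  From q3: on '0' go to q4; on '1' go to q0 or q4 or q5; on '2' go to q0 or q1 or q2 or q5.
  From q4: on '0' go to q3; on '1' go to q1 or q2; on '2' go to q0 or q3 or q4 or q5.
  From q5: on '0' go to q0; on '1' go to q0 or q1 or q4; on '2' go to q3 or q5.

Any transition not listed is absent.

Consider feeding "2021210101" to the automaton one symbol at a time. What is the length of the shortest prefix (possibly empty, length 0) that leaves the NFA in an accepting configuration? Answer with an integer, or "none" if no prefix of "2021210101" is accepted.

3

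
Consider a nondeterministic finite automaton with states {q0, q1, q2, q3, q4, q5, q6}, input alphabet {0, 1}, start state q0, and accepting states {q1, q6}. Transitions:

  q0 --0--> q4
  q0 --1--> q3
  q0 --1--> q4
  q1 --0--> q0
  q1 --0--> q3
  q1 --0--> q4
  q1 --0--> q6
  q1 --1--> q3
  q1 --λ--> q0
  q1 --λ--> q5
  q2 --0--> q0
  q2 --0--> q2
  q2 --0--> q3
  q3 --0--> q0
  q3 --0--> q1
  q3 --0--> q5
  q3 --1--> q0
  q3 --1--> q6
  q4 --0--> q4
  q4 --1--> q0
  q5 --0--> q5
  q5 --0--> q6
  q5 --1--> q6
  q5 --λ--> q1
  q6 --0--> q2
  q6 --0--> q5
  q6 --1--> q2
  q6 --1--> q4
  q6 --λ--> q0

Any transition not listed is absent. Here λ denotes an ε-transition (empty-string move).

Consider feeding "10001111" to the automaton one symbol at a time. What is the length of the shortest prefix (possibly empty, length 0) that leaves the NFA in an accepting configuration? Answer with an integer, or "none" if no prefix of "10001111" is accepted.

2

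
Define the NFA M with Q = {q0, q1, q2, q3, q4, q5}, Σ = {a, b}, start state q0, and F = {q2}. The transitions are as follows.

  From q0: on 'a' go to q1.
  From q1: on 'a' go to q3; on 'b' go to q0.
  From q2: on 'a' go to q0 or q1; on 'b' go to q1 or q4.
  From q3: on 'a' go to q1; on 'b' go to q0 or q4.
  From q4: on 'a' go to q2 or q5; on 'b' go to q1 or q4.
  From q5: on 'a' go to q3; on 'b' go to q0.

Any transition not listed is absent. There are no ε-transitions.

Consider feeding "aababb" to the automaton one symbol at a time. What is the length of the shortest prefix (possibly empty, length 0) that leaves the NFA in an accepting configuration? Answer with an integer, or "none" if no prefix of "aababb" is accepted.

Start in {q0}.
Read 'a': q0→{q1}; now {q1}.
Read 'a': q1→{q3}; now {q3}.
Read 'b': q3→{q0, q4}; now {q0, q4}.
Read 'a': q0→{q1}, q4→{q2, q5}; now {q1, q2, q5}.
None of the earlier sets intersect F, but {q1, q2, q5} does.

4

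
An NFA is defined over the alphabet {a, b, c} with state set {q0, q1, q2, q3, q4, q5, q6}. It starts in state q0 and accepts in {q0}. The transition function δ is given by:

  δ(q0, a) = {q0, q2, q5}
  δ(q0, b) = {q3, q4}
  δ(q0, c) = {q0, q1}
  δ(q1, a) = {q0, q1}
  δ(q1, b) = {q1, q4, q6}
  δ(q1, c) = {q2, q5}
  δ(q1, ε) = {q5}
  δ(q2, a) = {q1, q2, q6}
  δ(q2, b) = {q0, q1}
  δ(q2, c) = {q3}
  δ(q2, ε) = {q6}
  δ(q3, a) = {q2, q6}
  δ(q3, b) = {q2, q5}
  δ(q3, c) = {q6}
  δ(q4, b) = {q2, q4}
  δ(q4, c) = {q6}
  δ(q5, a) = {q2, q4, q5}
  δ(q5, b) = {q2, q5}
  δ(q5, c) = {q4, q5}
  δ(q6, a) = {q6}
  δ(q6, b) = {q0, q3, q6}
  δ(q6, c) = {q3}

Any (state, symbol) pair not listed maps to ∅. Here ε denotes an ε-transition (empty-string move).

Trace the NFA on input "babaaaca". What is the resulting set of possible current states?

{q0, q1, q2, q4, q5, q6}

Start in {q0}.
Read 'b': q0→{q3, q4}; now {q3, q4}.
Read 'a': q3→{q2, q6}, q4→∅; now {q2, q6}.
Read 'b': q2→{q0, q1}, q6→{q0, q3, q6}; union {q0, q1, q3, q6}; ε-closure = {q0, q1, q3, q5, q6}.
Read 'a': q0→{q0, q2, q5}, q1→{q0, q1}, q3→{q2, q6}, q5→{q2, q4, q5}, q6→{q6}; now {q0, q1, q2, q4, q5, q6}.
Read 'a': q0→{q0, q2, q5}, q1→{q0, q1}, q2→{q1, q2, q6}, q4→∅, q5→{q2, q4, q5}, q6→{q6}; now {q0, q1, q2, q4, q5, q6}.
Read 'a': q0→{q0, q2, q5}, q1→{q0, q1}, q2→{q1, q2, q6}, q4→∅, q5→{q2, q4, q5}, q6→{q6}; now {q0, q1, q2, q4, q5, q6}.
Read 'c': q0→{q0, q1}, q1→{q2, q5}, q2→{q3}, q4→{q6}, q5→{q4, q5}, q6→{q3}; now {q0, q1, q2, q3, q4, q5, q6}.
Read 'a': q0→{q0, q2, q5}, q1→{q0, q1}, q2→{q1, q2, q6}, q3→{q2, q6}, q4→∅, q5→{q2, q4, q5}, q6→{q6}; now {q0, q1, q2, q4, q5, q6}.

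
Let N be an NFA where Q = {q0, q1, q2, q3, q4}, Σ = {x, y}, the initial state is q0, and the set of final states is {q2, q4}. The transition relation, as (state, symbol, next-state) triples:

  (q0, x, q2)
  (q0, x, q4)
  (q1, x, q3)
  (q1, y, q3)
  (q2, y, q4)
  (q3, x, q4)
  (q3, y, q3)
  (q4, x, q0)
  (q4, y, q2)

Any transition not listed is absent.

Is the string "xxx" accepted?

Yes

Start in {q0}.
Read 'x': q0→{q2, q4}; now {q2, q4}.
Read 'x': q2→∅, q4→{q0}; now {q0}.
Read 'x': q0→{q2, q4}; now {q2, q4}.
The final set {q2, q4} contains the accepting states q2, q4.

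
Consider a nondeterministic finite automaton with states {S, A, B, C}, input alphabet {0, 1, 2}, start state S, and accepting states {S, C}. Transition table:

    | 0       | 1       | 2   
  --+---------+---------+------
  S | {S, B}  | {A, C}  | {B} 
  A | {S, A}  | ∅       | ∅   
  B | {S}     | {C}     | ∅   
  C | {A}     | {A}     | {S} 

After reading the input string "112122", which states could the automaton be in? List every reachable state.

∅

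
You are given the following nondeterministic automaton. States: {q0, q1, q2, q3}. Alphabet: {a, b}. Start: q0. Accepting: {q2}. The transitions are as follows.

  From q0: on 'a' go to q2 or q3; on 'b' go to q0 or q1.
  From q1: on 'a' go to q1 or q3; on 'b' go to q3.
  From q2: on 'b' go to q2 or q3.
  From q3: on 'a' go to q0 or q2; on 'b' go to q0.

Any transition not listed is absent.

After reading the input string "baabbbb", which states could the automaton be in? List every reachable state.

{q0, q1, q2, q3}

Start in {q0}.
Read 'b': {q0} → {q0, q1}.
Read 'a': {q0, q1} → {q1, q2, q3}.
Read 'a': {q1, q2, q3} → {q0, q1, q2, q3}.
Read 'b': {q0, q1, q2, q3} → {q0, q1, q2, q3}.
Read 'b': {q0, q1, q2, q3} → {q0, q1, q2, q3}.
Read 'b': {q0, q1, q2, q3} → {q0, q1, q2, q3}.
Read 'b': {q0, q1, q2, q3} → {q0, q1, q2, q3}.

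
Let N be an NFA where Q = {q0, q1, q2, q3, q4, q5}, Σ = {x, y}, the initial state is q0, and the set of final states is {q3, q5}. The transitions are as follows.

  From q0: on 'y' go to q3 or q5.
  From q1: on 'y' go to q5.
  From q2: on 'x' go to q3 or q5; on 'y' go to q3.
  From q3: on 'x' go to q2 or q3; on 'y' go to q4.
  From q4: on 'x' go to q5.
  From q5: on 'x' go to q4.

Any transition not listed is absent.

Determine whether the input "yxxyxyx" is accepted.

Yes

Start in {q0}.
Read 'y': q0→{q3, q5}; now {q3, q5}.
Read 'x': q3→{q2, q3}, q5→{q4}; now {q2, q3, q4}.
Read 'x': q2→{q3, q5}, q3→{q2, q3}, q4→{q5}; now {q2, q3, q5}.
Read 'y': q2→{q3}, q3→{q4}, q5→∅; now {q3, q4}.
Read 'x': q3→{q2, q3}, q4→{q5}; now {q2, q3, q5}.
Read 'y': q2→{q3}, q3→{q4}, q5→∅; now {q3, q4}.
Read 'x': q3→{q2, q3}, q4→{q5}; now {q2, q3, q5}.
The final set {q2, q3, q5} contains the accepting states q3, q5.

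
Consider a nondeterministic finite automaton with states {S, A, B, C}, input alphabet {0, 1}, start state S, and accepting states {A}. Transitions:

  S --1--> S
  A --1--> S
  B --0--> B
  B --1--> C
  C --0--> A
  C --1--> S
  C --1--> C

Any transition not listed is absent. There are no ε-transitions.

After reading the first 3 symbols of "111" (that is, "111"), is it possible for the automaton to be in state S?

Yes

Start in {S}.
Read '1': {S} → {S}.
Read '1': {S} → {S}.
Read '1': {S} → {S}.
State S is in {S}.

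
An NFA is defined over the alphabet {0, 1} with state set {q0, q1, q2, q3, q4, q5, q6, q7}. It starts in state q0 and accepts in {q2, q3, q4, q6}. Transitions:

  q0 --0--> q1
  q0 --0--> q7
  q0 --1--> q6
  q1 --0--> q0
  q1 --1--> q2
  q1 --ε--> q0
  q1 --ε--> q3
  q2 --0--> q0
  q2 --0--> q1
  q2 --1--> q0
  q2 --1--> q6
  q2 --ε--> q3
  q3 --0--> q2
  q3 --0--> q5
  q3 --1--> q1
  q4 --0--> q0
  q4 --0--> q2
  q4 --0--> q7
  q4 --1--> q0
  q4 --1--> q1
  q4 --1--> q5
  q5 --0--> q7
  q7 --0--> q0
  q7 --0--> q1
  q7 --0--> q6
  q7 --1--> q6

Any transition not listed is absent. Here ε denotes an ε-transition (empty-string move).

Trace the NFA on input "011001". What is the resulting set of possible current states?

{q0, q1, q2, q3, q6}

Start in {q0}.
Read '0': {q0} → {q0, q1, q3, q7}.
Read '1': {q0, q1, q3, q7} → {q0, q1, q2, q3, q6}.
Read '1': {q0, q1, q2, q3, q6} → {q0, q1, q2, q3, q6}.
Read '0': {q0, q1, q2, q3, q6} → {q0, q1, q2, q3, q5, q7}.
Read '0': {q0, q1, q2, q3, q5, q7} → {q0, q1, q2, q3, q5, q6, q7}.
Read '1': {q0, q1, q2, q3, q5, q6, q7} → {q0, q1, q2, q3, q6}.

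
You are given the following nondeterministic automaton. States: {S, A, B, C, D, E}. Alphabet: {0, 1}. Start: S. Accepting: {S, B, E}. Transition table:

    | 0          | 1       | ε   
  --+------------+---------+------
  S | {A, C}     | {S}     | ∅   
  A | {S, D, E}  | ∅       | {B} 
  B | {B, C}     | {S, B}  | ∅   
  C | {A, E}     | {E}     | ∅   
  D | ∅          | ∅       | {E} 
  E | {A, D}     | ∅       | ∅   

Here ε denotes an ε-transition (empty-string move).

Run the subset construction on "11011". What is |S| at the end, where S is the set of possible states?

Start in {S}.
Read '1': S→{S}; now {S}.
Read '1': S→{S}; now {S}.
Read '0': S→{A, C}; union {A, C}; ε-closure = {A, B, C}.
Read '1': A→∅, B→{S, B}, C→{E}; now {S, B, E}.
Read '1': S→{S}, B→{S, B}, E→∅; now {S, B}.
That set has 2 states.

2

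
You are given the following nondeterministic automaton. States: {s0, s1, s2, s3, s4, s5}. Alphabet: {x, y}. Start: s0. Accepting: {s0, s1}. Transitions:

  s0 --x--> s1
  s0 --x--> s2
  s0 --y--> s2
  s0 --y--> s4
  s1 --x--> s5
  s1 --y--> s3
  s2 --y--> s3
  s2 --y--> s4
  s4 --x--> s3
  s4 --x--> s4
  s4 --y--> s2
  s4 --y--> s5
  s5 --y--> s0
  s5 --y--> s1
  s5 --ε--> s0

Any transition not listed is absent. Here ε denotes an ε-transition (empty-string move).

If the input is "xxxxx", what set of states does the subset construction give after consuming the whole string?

Start in {s0}.
Read 'x': {s0} → {s1, s2}.
Read 'x': {s1, s2} → {s0, s5}.
Read 'x': {s0, s5} → {s1, s2}.
Read 'x': {s1, s2} → {s0, s5}.
Read 'x': {s0, s5} → {s1, s2}.

{s1, s2}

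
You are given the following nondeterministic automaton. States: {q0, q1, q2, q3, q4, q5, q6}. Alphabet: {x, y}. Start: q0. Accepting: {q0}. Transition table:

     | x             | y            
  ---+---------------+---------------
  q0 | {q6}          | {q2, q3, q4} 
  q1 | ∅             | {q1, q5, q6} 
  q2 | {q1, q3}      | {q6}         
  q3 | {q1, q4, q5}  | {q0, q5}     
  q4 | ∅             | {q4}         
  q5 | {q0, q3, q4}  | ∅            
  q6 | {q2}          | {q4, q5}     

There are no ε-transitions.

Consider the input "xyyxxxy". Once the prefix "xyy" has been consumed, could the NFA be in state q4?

Yes

Start in {q0}.
Read 'x': q0→{q6}; now {q6}.
Read 'y': q6→{q4, q5}; now {q4, q5}.
Read 'y': q4→{q4}, q5→∅; now {q4}.
State q4 is in {q4}.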